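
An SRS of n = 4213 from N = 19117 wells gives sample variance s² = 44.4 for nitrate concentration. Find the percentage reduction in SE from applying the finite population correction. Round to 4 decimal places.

11.7039

f = n/N = 4213/19117 = 0.22037977.
SE_no-fpc = √(s²/n) = 0.1026587; SE_fpc = √((1−f)s²/n) = 0.090643634.
Ratio = √(1−f) = 0.88296106. Reduction = 100·(1 − 0.88296106) = 11.7039%.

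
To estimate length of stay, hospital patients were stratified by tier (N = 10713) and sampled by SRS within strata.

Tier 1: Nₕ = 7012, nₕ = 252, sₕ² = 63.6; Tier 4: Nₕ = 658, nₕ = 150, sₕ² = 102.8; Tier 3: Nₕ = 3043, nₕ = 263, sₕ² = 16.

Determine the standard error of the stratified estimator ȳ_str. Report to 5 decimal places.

0.33274

Var(ȳ_str) = Σₕ Wₕ²(1 − fₕ)sₕ²/nₕ with Wₕ = Nₕ/N, N = 10713.
Tier 1: Wₕ = 0.65453188; term = 0.65453188²·(1 − 0.03593839)·63.6/252 = 0.10423726.
Tier 4: Wₕ = 0.06142070; term = 0.06142070²·(1 − 0.22796353)·102.8/150 = 0.0019960401.
Tier 3: Wₕ = 0.28404742; term = 0.28404742²·(1 − 0.08642787)·16/263 = 0.0044842392.
Sum = 0.11071754.
SE = √(0.11071754) = 0.33274.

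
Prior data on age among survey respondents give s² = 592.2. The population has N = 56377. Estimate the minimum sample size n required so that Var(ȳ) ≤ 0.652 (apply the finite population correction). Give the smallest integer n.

894

Without fpc, n₀ = s²/D = 592.2/0.652 = 908.2822.
With fpc, (1 − n/N)·s²/n ≤ D requires n ≥ n₀/(1 + n₀/N) = 908.2822/(1 + 908.2822/56377) = 893.8810.
Rounding up, n = 894.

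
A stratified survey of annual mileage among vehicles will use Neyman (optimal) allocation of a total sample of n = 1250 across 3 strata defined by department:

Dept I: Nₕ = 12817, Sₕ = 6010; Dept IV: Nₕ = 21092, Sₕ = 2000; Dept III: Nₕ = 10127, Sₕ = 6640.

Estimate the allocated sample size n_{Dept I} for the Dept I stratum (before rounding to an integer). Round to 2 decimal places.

Neyman allocation: nₕ = n·NₕSₕ / Σⱼ NⱼSⱼ.
Σ NⱼSⱼ = 12817·6010 + 21092·2000 + 10127·6640 = 1.8645745 × 10^8.
n_{Dept I} = 1250·12817·6010 / (1.8645745 × 10^8) = 516.41.

516.41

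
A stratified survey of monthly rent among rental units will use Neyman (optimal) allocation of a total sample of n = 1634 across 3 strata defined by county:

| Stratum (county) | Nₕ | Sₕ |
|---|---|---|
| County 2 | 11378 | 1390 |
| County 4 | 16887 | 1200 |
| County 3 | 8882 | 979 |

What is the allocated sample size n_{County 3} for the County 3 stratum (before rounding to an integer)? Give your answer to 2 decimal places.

Neyman allocation: nₕ = n·NₕSₕ / Σⱼ NⱼSⱼ.
Σ NⱼSⱼ = 11378·1390 + 16887·1200 + 8882·979 = 4.4775298 × 10^7.
n_{County 3} = 1634·8882·979 / (4.4775298 × 10^7) = 317.33.

317.33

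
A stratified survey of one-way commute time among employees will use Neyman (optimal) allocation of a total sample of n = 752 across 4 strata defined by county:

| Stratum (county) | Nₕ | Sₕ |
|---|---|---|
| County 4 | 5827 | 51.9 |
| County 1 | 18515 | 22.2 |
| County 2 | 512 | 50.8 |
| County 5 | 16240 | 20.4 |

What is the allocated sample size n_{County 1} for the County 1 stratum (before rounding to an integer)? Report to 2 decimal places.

Neyman allocation: nₕ = n·NₕSₕ / Σⱼ NⱼSⱼ.
Σ NⱼSⱼ = 5827·51.9 + 18515·22.2 + 512·50.8 + 16240·20.4 = 1.0707599 × 10^6.
n_{County 1} = 752·18515·22.2 / (1.0707599 × 10^6) = 288.67.

288.67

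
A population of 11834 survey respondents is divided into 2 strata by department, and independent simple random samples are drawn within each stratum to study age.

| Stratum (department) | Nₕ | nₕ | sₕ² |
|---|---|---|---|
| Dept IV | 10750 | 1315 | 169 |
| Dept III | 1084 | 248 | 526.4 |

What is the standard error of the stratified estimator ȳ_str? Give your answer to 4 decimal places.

Var(ȳ_str) = Σₕ Wₕ²(1 − fₕ)sₕ²/nₕ with Wₕ = Nₕ/N, N = 11834.
Dept IV: Wₕ = 0.90839953; term = 0.90839953²·(1 − 0.12232558)·169/1315 = 0.093078246.
Dept III: Wₕ = 0.09160047; term = 0.09160047²·(1 − 0.22878229)·526.4/248 = 0.013735252.
Sum = 0.1068135.
SE = √(0.1068135) = 0.3268.

0.3268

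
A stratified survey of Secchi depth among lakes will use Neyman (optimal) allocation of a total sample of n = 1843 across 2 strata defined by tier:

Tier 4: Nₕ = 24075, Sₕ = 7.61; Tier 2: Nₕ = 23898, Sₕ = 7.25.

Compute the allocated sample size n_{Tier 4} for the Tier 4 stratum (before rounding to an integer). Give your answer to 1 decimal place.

Neyman allocation: nₕ = n·NₕSₕ / Σⱼ NⱼSⱼ.
Σ NⱼSⱼ = 24075·7.61 + 23898·7.25 = 356471.25.
n_{Tier 4} = 1843·24075·7.61 / 356471.25 = 947.2.

947.2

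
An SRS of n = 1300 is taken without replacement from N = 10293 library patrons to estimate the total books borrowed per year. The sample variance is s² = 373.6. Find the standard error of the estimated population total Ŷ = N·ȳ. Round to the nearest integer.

Var(Ŷ) = N²·Var(ȳ) = N²·(1 − n/N)·s²/n.
f = 1300/10293 = 0.12629943; Var(ȳ) = 0.87370057·373.6/1300 = 0.2510881.
Var(Ŷ) = 10293² · 0.2510881 = 2.6601742 × 10^7.
SE(Ŷ) = √(2.6601742 × 10^7) = 5158.

5158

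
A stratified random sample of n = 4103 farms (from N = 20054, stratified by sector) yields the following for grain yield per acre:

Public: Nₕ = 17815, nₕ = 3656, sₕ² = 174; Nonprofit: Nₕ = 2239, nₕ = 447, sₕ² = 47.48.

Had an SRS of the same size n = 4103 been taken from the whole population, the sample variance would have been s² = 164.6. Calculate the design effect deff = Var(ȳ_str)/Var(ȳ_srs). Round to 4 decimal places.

Var(ȳ_str) = Σ Wₕ²(1−fₕ)sₕ²/nₕ with Wₕ = Nₕ/20054:
  Public: (17815/20054)²·(1−3656/17815)·174/3656 = 0.029851039
  Nonprofit: (2239/20054)²·(1−447/2239)·47.48/447 = 0.0010597252
  → Var(ȳ_str) = 0.030910764.
Var(ȳ_srs) = (1 − 4103/20054)·164.6/4103 = 0.031909149.
deff = 0.030910764 / 0.031909149 = 0.9687.

0.9687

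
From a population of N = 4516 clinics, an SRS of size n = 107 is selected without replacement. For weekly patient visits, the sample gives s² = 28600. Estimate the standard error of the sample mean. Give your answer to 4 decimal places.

16.1542

Under SRS without replacement, Var(ȳ) = (1 − f)·s²/n with f = n/N = 107/4516 = 0.02369353.
Var(ȳ) = (1 − 0.02369353)·28600/107 = 0.97630647·267.28972 = 260.95668.
SE(ȳ) = √(260.95668) = 16.1542.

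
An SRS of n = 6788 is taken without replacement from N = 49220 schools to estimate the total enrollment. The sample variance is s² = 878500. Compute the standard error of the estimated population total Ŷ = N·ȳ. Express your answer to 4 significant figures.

Var(Ŷ) = N²·Var(ȳ) = N²·(1 − n/N)·s²/n.
f = 6788/49220 = 0.13791142; Var(ȳ) = 0.86208858·878500/6788 = 111.57113.
Var(Ŷ) = 49220² · 111.57113 = 2.7029316 × 10^11.
SE(Ŷ) = √(2.7029316 × 10^11) = 519900.

519900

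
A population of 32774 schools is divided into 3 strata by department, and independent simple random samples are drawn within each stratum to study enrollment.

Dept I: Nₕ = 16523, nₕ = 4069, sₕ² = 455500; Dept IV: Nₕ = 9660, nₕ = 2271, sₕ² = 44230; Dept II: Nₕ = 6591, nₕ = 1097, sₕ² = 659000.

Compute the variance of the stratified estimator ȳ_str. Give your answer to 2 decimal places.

42.99

Var(ȳ_str) = Σₕ Wₕ²(1 − fₕ)sₕ²/nₕ with Wₕ = Nₕ/N, N = 32774.
Dept I: Wₕ = 0.50414963; term = 0.50414963²·(1 − 0.24626279)·455500/4069 = 21.445667.
Dept IV: Wₕ = 0.29474584; term = 0.29474584²·(1 − 0.23509317)·44230/2271 = 1.2942069.
Dept II: Wₕ = 0.20110453; term = 0.20110453²·(1 − 0.16643908)·659000/1097 = 20.251624.
Sum = 42.991498.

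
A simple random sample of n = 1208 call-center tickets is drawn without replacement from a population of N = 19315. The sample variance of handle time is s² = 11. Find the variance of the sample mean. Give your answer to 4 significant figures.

Under SRS without replacement, Var(ȳ) = (1 − f)·s²/n with f = n/N = 1208/19315 = 0.06254207.
Var(ȳ) = (1 − 0.06254207)·11/1208 = 0.93745793·0.0091059603 = 0.0085364547.

0.008536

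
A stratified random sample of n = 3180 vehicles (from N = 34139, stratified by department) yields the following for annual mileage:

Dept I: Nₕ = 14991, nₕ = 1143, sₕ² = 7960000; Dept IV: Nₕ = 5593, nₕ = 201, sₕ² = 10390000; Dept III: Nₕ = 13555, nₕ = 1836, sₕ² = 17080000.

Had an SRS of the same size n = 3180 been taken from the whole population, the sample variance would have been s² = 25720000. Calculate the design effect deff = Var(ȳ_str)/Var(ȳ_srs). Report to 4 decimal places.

0.5244

Var(ȳ_str) = Σ Wₕ²(1−fₕ)sₕ²/nₕ with Wₕ = Nₕ/34139:
  Dept I: (14991/34139)²·(1−1143/14991)·7960000/1143 = 1240.4604
  Dept IV: (5593/34139)²·(1−201/5593)·10390000/201 = 1337.5579
  Dept III: (13555/34139)²·(1−1836/13555)·17080000/1836 = 1267.9545
  → Var(ȳ_str) = 3845.9728.
Var(ȳ_srs) = (1 − 3180/34139)·25720000/3180 = 7334.6598.
deff = 3845.9728 / 7334.6598 = 0.5244.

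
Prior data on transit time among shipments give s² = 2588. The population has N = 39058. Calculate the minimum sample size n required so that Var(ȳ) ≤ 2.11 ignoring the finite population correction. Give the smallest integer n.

Without fpc, n₀ = s²/D = 2588/2.11 = 1226.5403.
Rounding up, n = 1227.

1227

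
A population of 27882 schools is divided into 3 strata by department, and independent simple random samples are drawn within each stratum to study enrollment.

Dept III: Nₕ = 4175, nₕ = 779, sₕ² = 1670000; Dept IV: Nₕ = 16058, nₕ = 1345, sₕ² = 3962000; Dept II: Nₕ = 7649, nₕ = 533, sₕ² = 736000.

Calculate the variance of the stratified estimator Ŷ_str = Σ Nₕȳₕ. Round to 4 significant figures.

8.015 × 10^11

Var(Ŷ_str) = Σₕ Nₕ²(1 − fₕ)sₕ²/nₕ.
Dept III: 4175²·(1 − 779/4175)·1670000/779 = 3.0395072 × 10^10.
Dept IV: 16058²·(1 − 1345/16058)·3962000/1345 = 6.9596096 × 10^11.
Dept II: 7649²·(1 − 533/7649)·736000/533 = 7.5160767 × 10^10.
Sum = 8.015168 × 10^11.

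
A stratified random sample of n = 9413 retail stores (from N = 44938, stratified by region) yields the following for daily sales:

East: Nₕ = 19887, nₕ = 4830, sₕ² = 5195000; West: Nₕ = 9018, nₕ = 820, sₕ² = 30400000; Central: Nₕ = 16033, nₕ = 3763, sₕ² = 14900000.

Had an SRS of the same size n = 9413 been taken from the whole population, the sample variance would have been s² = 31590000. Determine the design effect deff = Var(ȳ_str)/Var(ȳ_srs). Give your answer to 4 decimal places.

0.7171

Var(ȳ_str) = Σ Wₕ²(1−fₕ)sₕ²/nₕ with Wₕ = Nₕ/44938:
  East: (19887/44938)²·(1−4830/19887)·5195000/4830 = 159.48457
  West: (9018/44938)²·(1−820/9018)·30400000/820 = 1357.2205
  Central: (16033/44938)²·(1−3763/16033)·14900000/3763 = 385.73045
  → Var(ȳ_str) = 1902.4355.
Var(ȳ_srs) = (1 − 9413/44938)·31590000/9413 = 2653.0285.
deff = 1902.4355 / 2653.0285 = 0.7171.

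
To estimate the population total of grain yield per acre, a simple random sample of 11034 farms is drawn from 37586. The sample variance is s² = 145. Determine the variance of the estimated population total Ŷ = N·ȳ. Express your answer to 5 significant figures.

1.3115 × 10^7

Var(Ŷ) = N²·Var(ȳ) = N²·(1 − n/N)·s²/n.
f = 11034/37586 = 0.29356675; Var(ȳ) = 0.70643325·145/11034 = 0.0092833805.
Var(Ŷ) = 37586² · 0.0092833805 = 1.31147 × 10^7.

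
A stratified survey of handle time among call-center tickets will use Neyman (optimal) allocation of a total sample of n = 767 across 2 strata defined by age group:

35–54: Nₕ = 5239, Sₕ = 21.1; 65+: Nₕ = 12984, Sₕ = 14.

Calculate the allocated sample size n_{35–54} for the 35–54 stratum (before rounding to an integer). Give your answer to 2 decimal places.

Neyman allocation: nₕ = n·NₕSₕ / Σⱼ NⱼSⱼ.
Σ NⱼSⱼ = 5239·21.1 + 12984·14 = 292318.9.
n_{35–54} = 767·5239·21.1 / 292318.9 = 290.05.

290.05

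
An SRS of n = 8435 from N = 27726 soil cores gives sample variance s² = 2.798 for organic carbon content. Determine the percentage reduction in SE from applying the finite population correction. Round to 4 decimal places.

16.5870

f = n/N = 8435/27726 = 0.30422708.
SE_no-fpc = √(s²/n) = 0.018212993; SE_fpc = √((1−f)s²/n) = 0.015192004.
Ratio = √(1−f) = 0.83413004. Reduction = 100·(1 − 0.83413004) = 16.5870%.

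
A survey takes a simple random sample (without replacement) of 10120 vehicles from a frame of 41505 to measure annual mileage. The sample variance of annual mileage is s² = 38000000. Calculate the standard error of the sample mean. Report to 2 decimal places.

53.29

Under SRS without replacement, Var(ȳ) = (1 − f)·s²/n with f = n/N = 10120/41505 = 0.24382605.
Var(ȳ) = (1 − 0.24382605)·38000000/10120 = 0.75617395·3754.9407 = 2839.3884.
SE(ȳ) = √(2839.3884) = 53.29.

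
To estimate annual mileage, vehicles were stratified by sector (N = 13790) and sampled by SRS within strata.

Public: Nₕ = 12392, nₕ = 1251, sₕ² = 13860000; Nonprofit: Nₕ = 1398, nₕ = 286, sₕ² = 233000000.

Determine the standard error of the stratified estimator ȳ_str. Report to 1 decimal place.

121.3

Var(ȳ_str) = Σₕ Wₕ²(1 − fₕ)sₕ²/nₕ with Wₕ = Nₕ/N, N = 13790.
Public: Wₕ = 0.89862219; term = 0.89862219²·(1 − 0.10095223)·13860000/1251 = 8043.4611.
Nonprofit: Wₕ = 0.10137781; term = 0.10137781²·(1 − 0.20457797)·233000000/286 = 6659.986.
Sum = 14703.447.
SE = √(14703.447) = 121.3.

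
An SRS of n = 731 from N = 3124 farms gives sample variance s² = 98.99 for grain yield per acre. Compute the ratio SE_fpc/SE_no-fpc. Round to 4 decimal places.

0.8752

f = n/N = 731/3124 = 0.23399488.
SE_no-fpc = √(s²/n) = 0.36799081; SE_fpc = √((1−f)s²/n) = 0.32207188.
Ratio = √(1−f) = 0.87521719.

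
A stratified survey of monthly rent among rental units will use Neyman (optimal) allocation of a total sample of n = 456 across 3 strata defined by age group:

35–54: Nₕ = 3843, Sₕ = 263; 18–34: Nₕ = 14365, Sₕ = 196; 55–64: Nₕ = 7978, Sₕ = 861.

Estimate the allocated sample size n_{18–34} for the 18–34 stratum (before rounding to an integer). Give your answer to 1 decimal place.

Neyman allocation: nₕ = n·NₕSₕ / Σⱼ NⱼSⱼ.
Σ NⱼSⱼ = 3843·263 + 14365·196 + 7978·861 = 1.0695307 × 10^7.
n_{18–34} = 456·14365·196 / (1.0695307 × 10^7) = 120.0.

120.0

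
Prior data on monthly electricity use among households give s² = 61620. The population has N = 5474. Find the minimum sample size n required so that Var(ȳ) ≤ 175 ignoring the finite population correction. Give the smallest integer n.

353

Without fpc, n₀ = s²/D = 61620/175 = 352.1143.
Rounding up, n = 353.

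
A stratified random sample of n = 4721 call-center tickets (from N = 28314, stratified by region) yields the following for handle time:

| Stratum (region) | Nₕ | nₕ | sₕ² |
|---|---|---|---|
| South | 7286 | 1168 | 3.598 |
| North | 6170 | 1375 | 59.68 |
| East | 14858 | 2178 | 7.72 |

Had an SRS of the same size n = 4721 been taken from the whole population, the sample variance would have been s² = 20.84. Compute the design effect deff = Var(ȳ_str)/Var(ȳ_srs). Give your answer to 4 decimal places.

0.7085

Var(ȳ_str) = Σ Wₕ²(1−fₕ)sₕ²/nₕ with Wₕ = Nₕ/28314:
  South: (7286/28314)²·(1−1168/7286)·3.598/1168 = 1.7128309 × 10^-4
  North: (6170/28314)²·(1−1375/6170)·59.68/1375 = 0.00160176
  East: (14858/28314)²·(1−2178/14858)·7.72/2178 = 8.3298384 × 10^-4
  → Var(ȳ_str) = 0.0026060269.
Var(ȳ_srs) = (1 − 4721/28314)·20.84/4721 = 0.0036782874.
deff = 0.0026060269 / 0.0036782874 = 0.7085.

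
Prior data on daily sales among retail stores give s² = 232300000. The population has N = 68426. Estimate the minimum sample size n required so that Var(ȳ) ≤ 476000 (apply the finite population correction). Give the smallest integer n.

Without fpc, n₀ = s²/D = 232300000/476000 = 488.0252.
With fpc, (1 − n/N)·s²/n ≤ D requires n ≥ n₀/(1 + n₀/N) = 488.0252/(1 + 488.0252/68426) = 484.5692.
Rounding up, n = 485.

485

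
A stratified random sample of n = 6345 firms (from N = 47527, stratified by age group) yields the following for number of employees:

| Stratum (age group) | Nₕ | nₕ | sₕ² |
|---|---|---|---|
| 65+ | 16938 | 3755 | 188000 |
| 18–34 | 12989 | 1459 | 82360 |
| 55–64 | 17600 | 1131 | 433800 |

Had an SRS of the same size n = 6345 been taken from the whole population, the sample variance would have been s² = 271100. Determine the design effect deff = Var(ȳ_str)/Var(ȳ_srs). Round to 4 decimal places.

Var(ȳ_str) = Σ Wₕ²(1−fₕ)sₕ²/nₕ with Wₕ = Nₕ/47527:
  65+: (16938/47527)²·(1−3755/16938)·188000/3755 = 4.9492967
  18–34: (12989/47527)²·(1−1459/12989)·82360/1459 = 3.7427022
  55–64: (17600/47527)²·(1−1131/17600)·433800/1131 = 49.218235
  → Var(ȳ_str) = 57.910234.
Var(ȳ_srs) = (1 − 6345/47527)·271100/6345 = 37.02243.
deff = 57.910234 / 37.02243 = 1.5642.

1.5642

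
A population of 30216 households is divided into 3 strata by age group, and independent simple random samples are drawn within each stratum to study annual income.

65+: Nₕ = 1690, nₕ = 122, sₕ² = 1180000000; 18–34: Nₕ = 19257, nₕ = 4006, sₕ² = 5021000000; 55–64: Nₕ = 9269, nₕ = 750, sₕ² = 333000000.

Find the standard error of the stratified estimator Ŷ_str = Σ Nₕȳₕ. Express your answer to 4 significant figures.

2.071 × 10^7

Var(Ŷ_str) = Σₕ Nₕ²(1 − fₕ)sₕ²/nₕ.
65+: 1690²·(1 − 122/1690)·1180000000/122 = 2.5630374 × 10^13.
18–34: 19257²·(1 − 4006/19257)·5021000000/4006 = 3.6810035 × 10^14.
55–64: 9269²·(1 − 750/9269)·333000000/750 = 3.5059399 × 10^13.
Sum = 4.2879012 × 10^14.
SE = √(4.2879012 × 10^14) = 2.071 × 10^7.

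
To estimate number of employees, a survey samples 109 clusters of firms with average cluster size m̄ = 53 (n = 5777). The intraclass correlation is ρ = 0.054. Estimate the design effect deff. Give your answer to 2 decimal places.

3.81

deff = 1 + (53 − 1)·0.054 = 1 + 2.808 = 3.808.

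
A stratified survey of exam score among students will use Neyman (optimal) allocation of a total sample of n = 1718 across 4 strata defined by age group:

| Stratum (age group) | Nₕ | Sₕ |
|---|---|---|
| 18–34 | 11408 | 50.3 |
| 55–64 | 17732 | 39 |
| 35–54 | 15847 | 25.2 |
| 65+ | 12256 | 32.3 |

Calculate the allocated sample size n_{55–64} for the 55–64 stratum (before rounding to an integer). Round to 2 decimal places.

576.57

Neyman allocation: nₕ = n·NₕSₕ / Σⱼ NⱼSⱼ.
Σ NⱼSⱼ = 11408·50.3 + 17732·39 + 15847·25.2 + 12256·32.3 = 2.0605836 × 10^6.
n_{55–64} = 1718·17732·39 / (2.0605836 × 10^6) = 576.57.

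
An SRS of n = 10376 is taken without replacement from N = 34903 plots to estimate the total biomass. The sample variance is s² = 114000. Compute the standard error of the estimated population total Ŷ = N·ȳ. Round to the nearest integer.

96982

Var(Ŷ) = N²·Var(ȳ) = N²·(1 − n/N)·s²/n.
f = 10376/34903 = 0.29728104; Var(ȳ) = 0.70271896·114000/10376 = 7.7206979.
Var(Ŷ) = 34903² · 7.7206979 = 9.405504 × 10^9.
SE(Ŷ) = √(9.405504 × 10^9) = 96982.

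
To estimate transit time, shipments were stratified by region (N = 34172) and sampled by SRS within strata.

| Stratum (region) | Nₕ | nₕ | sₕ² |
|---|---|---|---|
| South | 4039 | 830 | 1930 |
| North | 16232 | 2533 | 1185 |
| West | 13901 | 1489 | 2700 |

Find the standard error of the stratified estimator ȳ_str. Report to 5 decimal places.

0.61873

Var(ȳ_str) = Σₕ Wₕ²(1 − fₕ)sₕ²/nₕ with Wₕ = Nₕ/N, N = 34172.
South: Wₕ = 0.11819618; term = 0.11819618²·(1 − 0.20549641)·1930/830 = 0.025809643.
North: Wₕ = 0.47500878; term = 0.47500878²·(1 − 0.15604978)·1185/2533 = 0.089084729.
West: Wₕ = 0.40679504; term = 0.40679504²·(1 − 0.10711460)·2700/1489 = 0.26792675.
Sum = 0.38282112.
SE = √(0.38282112) = 0.61873.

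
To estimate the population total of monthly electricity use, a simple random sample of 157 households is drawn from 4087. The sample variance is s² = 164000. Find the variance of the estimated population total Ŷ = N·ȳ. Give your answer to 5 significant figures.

Var(Ŷ) = N²·Var(ȳ) = N²·(1 − n/N)·s²/n.
f = 157/4087 = 0.03841448; Var(ȳ) = 0.96158552·164000/157 = 1004.4588.
Var(Ŷ) = 4087² · 1004.4588 = 1.6778047 × 10^10.

1.6778 × 10^10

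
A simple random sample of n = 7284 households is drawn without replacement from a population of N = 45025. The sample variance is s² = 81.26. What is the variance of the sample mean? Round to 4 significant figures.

Under SRS without replacement, Var(ȳ) = (1 − f)·s²/n with f = n/N = 7284/45025 = 0.16177679.
Var(ȳ) = (1 − 0.16177679)·81.26/7284 = 0.83822321·0.011155958 = 0.0093511831.

0.009351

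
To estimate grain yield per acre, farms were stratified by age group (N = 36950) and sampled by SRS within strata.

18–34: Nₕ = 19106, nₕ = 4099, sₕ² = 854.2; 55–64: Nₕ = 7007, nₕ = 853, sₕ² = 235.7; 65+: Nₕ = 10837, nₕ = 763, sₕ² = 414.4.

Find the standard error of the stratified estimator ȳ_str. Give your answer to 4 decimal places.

Var(ȳ_str) = Σₕ Wₕ²(1 − fₕ)sₕ²/nₕ with Wₕ = Nₕ/N, N = 36950.
18–34: Wₕ = 0.51707713; term = 0.51707713²·(1 − 0.21453994)·854.2/4099 = 0.043763941.
55–64: Wₕ = 0.18963464; term = 0.18963464²·(1 − 0.12173541)·235.7/853 = 0.0087271266.
65+: Wₕ = 0.29328823; term = 0.29328823²·(1 − 0.07040694)·414.4/763 = 0.043428751.
Sum = 0.095919819.
SE = √(0.095919819) = 0.3097.

0.3097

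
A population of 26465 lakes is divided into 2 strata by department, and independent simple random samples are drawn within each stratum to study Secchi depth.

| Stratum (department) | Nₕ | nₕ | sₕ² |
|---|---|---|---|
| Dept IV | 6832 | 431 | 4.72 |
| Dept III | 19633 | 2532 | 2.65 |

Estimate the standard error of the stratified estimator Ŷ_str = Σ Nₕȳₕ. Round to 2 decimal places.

Var(Ŷ_str) = Σₕ Nₕ²(1 − fₕ)sₕ²/nₕ.
Dept IV: 6832²·(1 − 431/6832)·4.72/431 = 478917.18.
Dept III: 19633²·(1 − 2532/19633)·2.65/2532 = 351390.77.
Sum = 830307.95.
SE = √(830307.95) = 911.21.

911.21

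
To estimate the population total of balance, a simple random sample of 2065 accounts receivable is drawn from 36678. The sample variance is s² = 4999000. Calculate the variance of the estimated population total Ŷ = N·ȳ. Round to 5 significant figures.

3.0733 × 10^12

Var(Ŷ) = N²·Var(ȳ) = N²·(1 − n/N)·s²/n.
f = 2065/36678 = 0.05630078; Var(ȳ) = 0.94369922·4999000/2065 = 2284.529.
Var(Ŷ) = 36678² · 2284.529 = 3.0733213 × 10^12.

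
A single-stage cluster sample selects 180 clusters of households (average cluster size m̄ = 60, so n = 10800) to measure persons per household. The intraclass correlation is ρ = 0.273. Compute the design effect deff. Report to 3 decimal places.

deff = 1 + (60 − 1)·0.273 = 1 + 16.107 = 17.107.

17.107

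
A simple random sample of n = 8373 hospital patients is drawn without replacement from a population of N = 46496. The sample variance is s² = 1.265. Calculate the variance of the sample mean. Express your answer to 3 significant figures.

1.24 × 10^-4

Under SRS without replacement, Var(ȳ) = (1 − f)·s²/n with f = n/N = 8373/46496 = 0.18008001.
Var(ȳ) = (1 − 0.18008001)·1.265/8373 = 0.81991999·1.5108086 × 10^-4 = 1.2387421 × 10^-4.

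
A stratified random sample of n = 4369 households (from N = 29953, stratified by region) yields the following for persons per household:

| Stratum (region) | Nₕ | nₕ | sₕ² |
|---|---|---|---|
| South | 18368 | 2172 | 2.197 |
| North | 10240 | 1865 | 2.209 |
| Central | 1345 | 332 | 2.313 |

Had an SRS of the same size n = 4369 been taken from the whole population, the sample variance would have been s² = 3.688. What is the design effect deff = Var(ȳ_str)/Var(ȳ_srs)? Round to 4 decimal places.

Var(ȳ_str) = Σ Wₕ²(1−fₕ)sₕ²/nₕ with Wₕ = Nₕ/29953:
  South: (18368/29953)²·(1−2172/18368)·2.197/2172 = 3.3539704 × 10^-4
  North: (10240/29953)²·(1−1865/10240)·2.209/1865 = 1.1321944 × 10^-4
  Central: (1345/29953)²·(1−332/1345)·2.313/332 = 1.0580072 × 10^-5
  → Var(ȳ_str) = 4.5919655 × 10^-4.
Var(ȳ_srs) = (1 − 4369/29953)·3.688/4369 = 7.2100286 × 10^-4.
deff = (4.5919655 × 10^-4) / (7.2100286 × 10^-4) = 0.6369.

0.6369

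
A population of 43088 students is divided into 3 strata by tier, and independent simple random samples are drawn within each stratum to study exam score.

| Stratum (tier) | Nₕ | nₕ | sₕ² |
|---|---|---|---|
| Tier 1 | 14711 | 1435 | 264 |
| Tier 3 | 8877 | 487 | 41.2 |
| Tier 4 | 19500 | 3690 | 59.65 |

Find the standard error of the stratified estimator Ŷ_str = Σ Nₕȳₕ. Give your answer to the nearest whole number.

Var(Ŷ_str) = Σₕ Nₕ²(1 − fₕ)sₕ²/nₕ.
Tier 1: 14711²·(1 − 1435/14711)·264/1435 = 3.5930351 × 10^7.
Tier 3: 8877²·(1 − 487/8877)·41.2/487 = 6.3008108 × 10^6.
Tier 4: 19500²·(1 − 3690/19500)·59.65/3690 = 4.9836848 × 10^6.
Sum = 4.7214847 × 10^7.
SE = √(4.7214847 × 10^7) = 6871.

6871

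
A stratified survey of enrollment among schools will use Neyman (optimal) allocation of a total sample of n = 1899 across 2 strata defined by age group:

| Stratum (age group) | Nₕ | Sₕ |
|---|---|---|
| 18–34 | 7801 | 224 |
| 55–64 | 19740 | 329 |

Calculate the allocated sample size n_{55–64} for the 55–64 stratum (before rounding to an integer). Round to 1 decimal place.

Neyman allocation: nₕ = n·NₕSₕ / Σⱼ NⱼSⱼ.
Σ NⱼSⱼ = 7801·224 + 19740·329 = 8.241884 × 10^6.
n_{55–64} = 1899·19740·329 / (8.241884 × 10^6) = 1496.4.

1496.4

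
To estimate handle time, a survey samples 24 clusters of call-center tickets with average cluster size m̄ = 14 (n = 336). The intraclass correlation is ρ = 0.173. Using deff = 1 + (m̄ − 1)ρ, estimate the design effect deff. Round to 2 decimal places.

3.25

deff = 1 + (14 − 1)·0.173 = 1 + 2.249 = 3.249.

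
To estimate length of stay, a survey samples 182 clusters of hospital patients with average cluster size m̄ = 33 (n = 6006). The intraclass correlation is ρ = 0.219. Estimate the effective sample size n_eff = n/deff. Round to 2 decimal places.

deff = 1 + (33 − 1)·0.219 = 1 + 7.008 = 8.008.
n_eff = 6006 / 8.008 = 750.00.

750.00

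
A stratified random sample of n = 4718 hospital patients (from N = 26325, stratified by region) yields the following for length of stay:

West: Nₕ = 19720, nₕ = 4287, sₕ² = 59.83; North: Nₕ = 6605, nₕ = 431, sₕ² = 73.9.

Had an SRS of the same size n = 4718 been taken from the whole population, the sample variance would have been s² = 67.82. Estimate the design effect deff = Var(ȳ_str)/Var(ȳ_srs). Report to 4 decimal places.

1.3746

Var(ȳ_str) = Σ Wₕ²(1−fₕ)sₕ²/nₕ with Wₕ = Nₕ/26325:
  West: (19720/26325)²·(1−4287/19720)·59.83/4287 = 0.0061289493
  North: (6605/26325)²·(1−431/6605)·73.9/431 = 0.010089505
  → Var(ȳ_str) = 0.016218454.
Var(ȳ_srs) = (1 − 4718/26325)·67.82/4718 = 0.011798477.
deff = 0.016218454 / 0.011798477 = 1.3746.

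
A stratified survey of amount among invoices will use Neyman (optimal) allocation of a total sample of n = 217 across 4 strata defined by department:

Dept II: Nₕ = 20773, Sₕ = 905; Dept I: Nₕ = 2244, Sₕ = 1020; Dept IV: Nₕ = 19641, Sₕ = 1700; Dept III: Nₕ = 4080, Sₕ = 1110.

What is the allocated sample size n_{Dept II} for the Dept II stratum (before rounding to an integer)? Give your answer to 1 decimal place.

69.1

Neyman allocation: nₕ = n·NₕSₕ / Σⱼ NⱼSⱼ.
Σ NⱼSⱼ = 20773·905 + 2244·1020 + 19641·1700 + 4080·1110 = 5.9006945 × 10^7.
n_{Dept II} = 217·20773·905 / (5.9006945 × 10^7) = 69.1.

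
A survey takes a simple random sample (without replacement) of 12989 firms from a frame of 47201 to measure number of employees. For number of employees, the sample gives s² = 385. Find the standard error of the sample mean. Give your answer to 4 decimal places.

Under SRS without replacement, Var(ȳ) = (1 − f)·s²/n with f = n/N = 12989/47201 = 0.27518485.
Var(ȳ) = (1 − 0.27518485)·385/12989 = 0.72481515·0.029640465 = 0.021483858.
SE(ȳ) = √(0.021483858) = 0.1466.

0.1466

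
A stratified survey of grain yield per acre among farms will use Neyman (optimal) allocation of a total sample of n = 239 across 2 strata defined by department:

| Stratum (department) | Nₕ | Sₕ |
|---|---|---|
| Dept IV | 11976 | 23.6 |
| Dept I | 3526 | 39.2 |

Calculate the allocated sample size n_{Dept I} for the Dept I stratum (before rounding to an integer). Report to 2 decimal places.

Neyman allocation: nₕ = n·NₕSₕ / Σⱼ NⱼSⱼ.
Σ NⱼSⱼ = 11976·23.6 + 3526·39.2 = 420852.8.
n_{Dept I} = 239·3526·39.2 / 420852.8 = 78.49.

78.49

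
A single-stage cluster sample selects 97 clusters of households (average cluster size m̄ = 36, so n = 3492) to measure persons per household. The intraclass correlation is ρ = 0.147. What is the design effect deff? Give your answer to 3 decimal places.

deff = 1 + (36 − 1)·0.147 = 1 + 5.145 = 6.145.

6.145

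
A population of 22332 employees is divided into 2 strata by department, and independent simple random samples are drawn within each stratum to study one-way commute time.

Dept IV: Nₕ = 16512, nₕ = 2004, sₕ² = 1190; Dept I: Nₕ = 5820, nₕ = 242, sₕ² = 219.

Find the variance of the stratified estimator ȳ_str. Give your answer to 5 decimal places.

Var(ȳ_str) = Σₕ Wₕ²(1 − fₕ)sₕ²/nₕ with Wₕ = Nₕ/N, N = 22332.
Dept IV: Wₕ = 0.73938743; term = 0.73938743²·(1 − 0.12136628)·1190/2004 = 0.28523396.
Dept I: Wₕ = 0.26061257; term = 0.26061257²·(1 − 0.04158076)·219/242 = 0.058908099.
Sum = 0.34414206.

0.34414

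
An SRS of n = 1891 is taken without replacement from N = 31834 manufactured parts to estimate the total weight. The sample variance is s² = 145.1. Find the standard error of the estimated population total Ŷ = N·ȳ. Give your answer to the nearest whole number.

Var(Ŷ) = N²·Var(ȳ) = N²·(1 − n/N)·s²/n.
f = 1891/31834 = 0.05940190; Var(ȳ) = 0.94059810·145.1/1891 = 0.072173868.
Var(Ŷ) = 31834² · 0.072173868 = 7.3141254 × 10^7.
SE(Ŷ) = √(7.3141254 × 10^7) = 8552.

8552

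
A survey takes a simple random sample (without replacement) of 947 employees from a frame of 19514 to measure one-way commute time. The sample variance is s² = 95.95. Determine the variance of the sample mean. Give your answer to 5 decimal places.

0.09640

Under SRS without replacement, Var(ȳ) = (1 − f)·s²/n with f = n/N = 947/19514 = 0.04852926.
Var(ȳ) = (1 − 0.04852926)·95.95/947 = 0.95147074·0.10131996 = 0.096402975.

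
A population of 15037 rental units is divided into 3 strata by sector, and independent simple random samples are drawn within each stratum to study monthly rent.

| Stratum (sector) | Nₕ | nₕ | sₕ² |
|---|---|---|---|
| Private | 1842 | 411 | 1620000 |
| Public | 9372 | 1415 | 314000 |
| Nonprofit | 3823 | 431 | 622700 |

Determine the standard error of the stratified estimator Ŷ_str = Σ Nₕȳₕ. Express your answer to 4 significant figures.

213700

Var(Ŷ_str) = Σₕ Nₕ²(1 − fₕ)sₕ²/nₕ.
Private: 1842²·(1 − 411/1842)·1620000/411 = 1.0389687 × 10^10.
Public: 9372²·(1 − 1415/9372)·314000/1415 = 1.6548356 × 10^10.
Nonprofit: 3823²·(1 − 431/3823)·622700/431 = 1.8735347 × 10^10.
Sum = 4.567339 × 10^10.
SE = √(4.567339 × 10^10) = 213700.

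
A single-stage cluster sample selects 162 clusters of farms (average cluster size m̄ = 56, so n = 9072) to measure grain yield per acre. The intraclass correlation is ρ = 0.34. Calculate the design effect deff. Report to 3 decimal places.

deff = 1 + (56 − 1)·0.34 = 1 + 18.7 = 19.7.

19.700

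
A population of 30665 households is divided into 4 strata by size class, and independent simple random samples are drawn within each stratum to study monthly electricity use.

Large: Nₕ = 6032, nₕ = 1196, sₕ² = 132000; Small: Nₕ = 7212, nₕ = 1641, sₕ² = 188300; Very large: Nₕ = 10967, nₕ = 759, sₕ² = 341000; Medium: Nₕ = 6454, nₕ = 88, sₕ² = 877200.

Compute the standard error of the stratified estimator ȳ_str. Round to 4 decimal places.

22.3014

Var(ȳ_str) = Σₕ Wₕ²(1 − fₕ)sₕ²/nₕ with Wₕ = Nₕ/N, N = 30665.
Large: Wₕ = 0.19670634; term = 0.19670634²·(1 − 0.19827586)·132000/1196 = 3.4237689.
Small: Wₕ = 0.23518669; term = 0.23518669²·(1 − 0.22753744)·188300/1641 = 4.9028056.
Very large: Wₕ = 0.35763900; term = 0.35763900²·(1 − 0.06920762)·341000/759 = 53.487854.
Medium: Wₕ = 0.21046796; term = 0.21046796²·(1 − 0.01363496)·877200/88 = 435.53755.
Sum = 497.35198.
SE = √(497.35198) = 22.3014.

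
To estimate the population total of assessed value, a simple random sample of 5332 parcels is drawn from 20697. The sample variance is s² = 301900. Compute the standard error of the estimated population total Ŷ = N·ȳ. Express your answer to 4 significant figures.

134200

Var(Ŷ) = N²·Var(ȳ) = N²·(1 − n/N)·s²/n.
f = 5332/20697 = 0.25762188; Var(ȳ) = 0.74237812·301900/5332 = 42.03375.
Var(Ŷ) = 20697² · 42.03375 = 1.8005821 × 10^10.
SE(Ŷ) = √(1.8005821 × 10^10) = 134200.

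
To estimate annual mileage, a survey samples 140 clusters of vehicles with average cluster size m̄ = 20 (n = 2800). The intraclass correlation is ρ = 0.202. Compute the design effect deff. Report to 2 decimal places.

4.84

deff = 1 + (20 − 1)·0.202 = 1 + 3.838 = 4.838.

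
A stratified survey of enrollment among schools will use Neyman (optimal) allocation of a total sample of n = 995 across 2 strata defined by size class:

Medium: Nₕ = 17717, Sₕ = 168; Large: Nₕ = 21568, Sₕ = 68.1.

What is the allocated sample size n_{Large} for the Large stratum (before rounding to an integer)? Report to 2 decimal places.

Neyman allocation: nₕ = n·NₕSₕ / Σⱼ NⱼSⱼ.
Σ NⱼSⱼ = 17717·168 + 21568·68.1 = 4.4452368 × 10^6.
n_{Large} = 995·21568·68.1 / (4.4452368 × 10^6) = 328.76.

328.76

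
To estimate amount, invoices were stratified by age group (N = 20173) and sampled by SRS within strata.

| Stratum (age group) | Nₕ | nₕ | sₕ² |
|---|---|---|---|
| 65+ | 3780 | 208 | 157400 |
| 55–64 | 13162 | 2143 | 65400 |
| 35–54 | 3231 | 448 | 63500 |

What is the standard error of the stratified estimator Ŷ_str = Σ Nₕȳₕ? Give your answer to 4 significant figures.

Var(Ŷ_str) = Σₕ Nₕ²(1 − fₕ)sₕ²/nₕ.
65+: 3780²·(1 − 208/3780)·157400/208 = 1.02175 × 10^10.
55–64: 13162²·(1 − 2143/13162)·65400/2143 = 4.4260839 × 10^9.
35–54: 3231²·(1 − 448/3231)·63500/448 = 1.2745177 × 10^9.
Sum = 1.5918102 × 10^10.
SE = √(1.5918102 × 10^10) = 126200.

126200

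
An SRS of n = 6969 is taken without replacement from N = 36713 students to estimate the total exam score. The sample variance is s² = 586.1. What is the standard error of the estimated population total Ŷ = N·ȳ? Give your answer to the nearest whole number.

9583

Var(Ŷ) = N²·Var(ȳ) = N²·(1 − n/N)·s²/n.
f = 6969/36713 = 0.18982377; Var(ȳ) = 0.81017623·586.1/6969 = 0.068136647.
Var(Ŷ) = 36713² · 0.068136647 = 9.1837596 × 10^7.
SE(Ŷ) = √(9.1837596 × 10^7) = 9583.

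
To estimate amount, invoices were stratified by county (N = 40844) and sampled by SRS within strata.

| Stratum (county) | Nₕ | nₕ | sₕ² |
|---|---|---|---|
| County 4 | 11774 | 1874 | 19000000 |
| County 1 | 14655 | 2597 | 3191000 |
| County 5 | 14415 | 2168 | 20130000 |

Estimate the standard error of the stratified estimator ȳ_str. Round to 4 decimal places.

42.6750

Var(ȳ_str) = Σₕ Wₕ²(1 − fₕ)sₕ²/nₕ with Wₕ = Nₕ/N, N = 40844.
County 4: Wₕ = 0.28826755; term = 0.28826755²·(1 − 0.15916426)·19000000/1874 = 708.4133.
County 1: Wₕ = 0.35880423; term = 0.35880423²·(1 − 0.17720914)·3191000/2597 = 130.15457.
County 5: Wₕ = 0.35292821; term = 0.35292821²·(1 − 0.15039889)·20130000/2168 = 982.58997.
Sum = 1821.1578.
SE = √(1821.1578) = 42.6750.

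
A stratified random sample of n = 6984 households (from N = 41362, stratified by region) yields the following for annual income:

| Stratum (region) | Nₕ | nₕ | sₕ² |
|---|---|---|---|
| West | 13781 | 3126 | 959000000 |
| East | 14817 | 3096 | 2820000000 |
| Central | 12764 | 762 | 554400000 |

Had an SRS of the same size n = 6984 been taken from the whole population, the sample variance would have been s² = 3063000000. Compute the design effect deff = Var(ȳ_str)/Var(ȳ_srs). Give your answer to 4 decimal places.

Var(ȳ_str) = Σ Wₕ²(1−fₕ)sₕ²/nₕ with Wₕ = Nₕ/41362:
  West: (13781/41362)²·(1−3126/13781)·959000000/3126 = 26330.6
  East: (14817/41362)²·(1−3096/14817)·2820000000/3096 = 92463.439
  Central: (12764/41362)²·(1−762/12764)·554400000/762 = 65148.678
  → Var(ȳ_str) = 183942.72.
Var(ȳ_srs) = (1 − 6984/41362)·3063000000/6984 = 364520.4.
deff = 183942.72 / 364520.4 = 0.5046.

0.5046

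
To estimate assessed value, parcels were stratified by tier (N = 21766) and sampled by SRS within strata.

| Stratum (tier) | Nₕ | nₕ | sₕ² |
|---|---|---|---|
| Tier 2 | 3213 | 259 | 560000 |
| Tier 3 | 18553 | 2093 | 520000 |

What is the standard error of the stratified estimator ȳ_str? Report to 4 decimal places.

14.2641

Var(ȳ_str) = Σₕ Wₕ²(1 − fₕ)sₕ²/nₕ with Wₕ = Nₕ/N, N = 21766.
Tier 2: Wₕ = 0.14761555; term = 0.14761555²·(1 − 0.08061002)·560000/259 = 43.316387.
Tier 3: Wₕ = 0.85238445; term = 0.85238445²·(1 − 0.11281194)·520000/2093 = 160.14775.
Sum = 203.46414.
SE = √(203.46414) = 14.2641.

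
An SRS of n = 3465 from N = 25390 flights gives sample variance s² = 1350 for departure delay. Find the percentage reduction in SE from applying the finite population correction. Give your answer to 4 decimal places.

f = n/N = 3465/25390 = 0.13647105.
SE_no-fpc = √(s²/n) = 0.62418778; SE_fpc = √((1−f)s²/n) = 0.58003435.
Ratio = √(1−f) = 0.92926258. Reduction = 100·(1 − 0.92926258) = 7.0737%.

7.0737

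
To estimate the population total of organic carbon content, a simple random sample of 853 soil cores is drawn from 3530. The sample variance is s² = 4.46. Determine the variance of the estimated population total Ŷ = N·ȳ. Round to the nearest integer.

49409

Var(Ŷ) = N²·Var(ȳ) = N²·(1 − n/N)·s²/n.
f = 853/3530 = 0.24164306; Var(ȳ) = 0.75835694·4.46/853 = 0.0039651488.
Var(Ŷ) = 3530² · 0.0039651488 = 49409.323.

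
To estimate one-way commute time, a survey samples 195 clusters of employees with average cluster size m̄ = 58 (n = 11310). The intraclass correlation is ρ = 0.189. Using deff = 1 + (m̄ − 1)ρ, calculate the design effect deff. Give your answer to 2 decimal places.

11.77

deff = 1 + (58 − 1)·0.189 = 1 + 10.773 = 11.773.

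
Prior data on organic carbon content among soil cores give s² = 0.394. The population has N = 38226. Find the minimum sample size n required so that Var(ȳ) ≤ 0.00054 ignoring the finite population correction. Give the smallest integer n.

Without fpc, n₀ = s²/D = 0.394/0.00054 = 729.6296.
Rounding up, n = 730.

730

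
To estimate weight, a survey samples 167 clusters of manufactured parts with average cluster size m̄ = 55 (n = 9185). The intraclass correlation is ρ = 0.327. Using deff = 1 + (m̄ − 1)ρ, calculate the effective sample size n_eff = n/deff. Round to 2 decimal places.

deff = 1 + (55 − 1)·0.327 = 1 + 17.658 = 18.658.
n_eff = 9185 / 18.658 = 492.28.

492.28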